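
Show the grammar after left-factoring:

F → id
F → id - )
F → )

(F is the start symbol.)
F → id F'
F' → ε
F' → - )
F → )

Left-factoring transforms A → αβ₁ | αβ₂ into A → αA' and A' → β₁ | β₂
(α is the longest common prefix among the alternatives). Repeat until
no nonterminal has two alternatives with a common prefix.

Round 1: F has alternatives sharing prefix 'id'. Introduce F': F → id F'
  Add: F' → ε
  Add: F' → - )

No remaining common prefixes — done.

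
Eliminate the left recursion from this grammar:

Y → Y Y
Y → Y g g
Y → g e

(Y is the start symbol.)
Y is directly left-recursive. The standard transformation for
  A → A α₁ | ... | A α_m | β₁ | ... | β_n
is
  A  → β₁ A' | ... | β_n A'
  A' → α₁ A' | ... | α_m A' | ε

Y → g e becomes Y → g e Y'
Y → Y Y becomes Y' → Y Y'
Y → Y g g becomes Y' → g g Y'
Add Y' → ε

Resulting grammar:
Y → g e Y'
Y' → Y Y'
Y' → g g Y'
Y' → ε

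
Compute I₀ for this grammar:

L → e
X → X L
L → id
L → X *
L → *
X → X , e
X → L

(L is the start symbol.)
First, augment the grammar with L' → L
I₀ = CLOSURE({ [L' → . L] }):
  [L' → . L] has the dot before L: add [L → . e], [L → . id], [L → . X *], [L → . *]
  [L → . X *] has the dot before X: add [X → . X L], [X → . X , e], [X → . L]
No further items can be added.

I₀ = { [L → . *], [L → . X *], [L → . e], [L → . id], [L' → . L], [X → . L], [X → . X , e], [X → . X L] }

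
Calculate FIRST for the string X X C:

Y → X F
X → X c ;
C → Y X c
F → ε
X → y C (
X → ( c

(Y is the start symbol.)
{ '(', 'y' }

FIRST sets of the non-terminals involved (from the grammar, by fixed-point iteration):
  FIRST(X) = { '(', 'y' }

To compute FIRST(X X C), process the symbols left to right:
Symbol X is a non-terminal. Add FIRST(X) \ {ε} = { '(', 'y' }
X is not nullable (ε ∉ FIRST(X)), so stop here.
FIRST(X X C) = { '(', 'y' }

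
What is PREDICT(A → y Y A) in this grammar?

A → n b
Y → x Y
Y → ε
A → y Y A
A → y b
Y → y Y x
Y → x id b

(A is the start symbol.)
{ 'y' }

PREDICT(A → y Y A) = (FIRST(RHS) \ {ε}) ∪ (FOLLOW(A) if ε ∈ FIRST(RHS), i.e. RHS ⇒* ε)
FIRST(y Y A) = { 'y' }
ε ∉ FIRST(y Y A), so FOLLOW(A) is not added.
PREDICT(A → y Y A) = { 'y' }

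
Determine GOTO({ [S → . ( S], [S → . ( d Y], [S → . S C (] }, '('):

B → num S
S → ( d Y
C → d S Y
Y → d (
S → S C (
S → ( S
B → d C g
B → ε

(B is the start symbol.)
{ [S → ( . S], [S → ( . d Y], [S → . ( S], [S → . ( d Y], [S → . S C (] }

GOTO(I, '(') = CLOSURE({ [A → αX.β] : [A → α.Xβ] ∈ I, X = '(' })

Items with dot before '(', with the dot advanced:
  [S → . ( S] → [S → ( . S]
  [S → . ( d Y] → [S → ( . d Y]
Closure of the advanced items:
  [S → ( . S] has the dot before S: add [S → . ( d Y], [S → . S C (], [S → . ( S]

GOTO = { [S → ( . S], [S → ( . d Y], [S → . ( S], [S → . ( d Y], [S → . S C (] }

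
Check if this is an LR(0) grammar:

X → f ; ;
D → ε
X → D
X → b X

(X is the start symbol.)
Augment with X' → X and build the canonical LR(0) collection (I0 = CLOSURE({[X' → . X]}), then GOTO on every symbol after a dot until no new states appear). It has 8 states:
  I0: { [D → .], [X → . D], [X → . b X], [X → . f ; ;], [X' → . X] }  — shift, reduce
  I1: { [X → D .] }  — reduce
  I2: { [X' → X .] }  — accept
  I3: { [D → .], [X → . D], [X → . b X], [X → . f ; ;], [X → b . X] }  — shift, reduce
  I4: { [X → f . ; ;] }  — shift
  I5: { [X → f ; . ;] }  — shift
  I6: { [X → f ; ; .] }  — reduce
  I7: { [X → b X .] }  — reduce

Conflict in state I0:
  Shift-reduce conflict between [D → .] and [X → . b X]
So the grammar is NOT LR(0).

Answer: No. Shift-reduce conflict between [D → .] and [X → . b X]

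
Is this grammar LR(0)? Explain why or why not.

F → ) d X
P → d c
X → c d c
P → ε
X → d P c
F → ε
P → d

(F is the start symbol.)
No. Shift-reduce conflict between [F → .] and [F → . ) d X]

A grammar is LR(0) if no state in the canonical LR(0) collection has:
  - both a shift item (dot before a terminal) and a complete item (shift-reduce conflict), or
  - two or more complete items (reduce-reduce conflict; the accept item [F' → F .] counts as a complete item here).

Augment with F' → F and build the canonical LR(0) collection (I0 = CLOSURE({[F' → . F]}), then GOTO on every symbol after a dot until no new states appear). It has 13 states:
  I0: { [F → . ) d X], [F → .], [F' → . F] }  — shift, reduce
  I1: { [F → ) . d X] }  — shift
  I2: { [F' → F .] }  — accept
  I3: { [F → ) d . X], [X → . c d c], [X → . d P c] }  — shift
  I4: { [F → ) d X .] }  — reduce
  I5: { [X → c . d c] }  — shift
  I6: { [P → . d c], [P → . d], [P → .], [X → d . P c] }  — shift, reduce
  I7: { [X → d P . c] }  — shift
  I8: { [P → d . c], [P → d .] }  — shift, reduce
  I9: { [P → d c .] }  — reduce
  I10: { [X → d P c .] }  — reduce
  I11: { [X → c d . c] }  — shift
  I12: { [X → c d c .] }  — reduce

Conflict in state I0:
  Shift-reduce conflict between [F → .] and [F → . ) d X]
So the grammar is NOT LR(0).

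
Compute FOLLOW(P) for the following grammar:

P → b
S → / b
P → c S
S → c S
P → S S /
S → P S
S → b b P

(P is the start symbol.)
{ $, '/', 'b', 'c' }

P is the start symbol, so $ ∈ FOLLOW(P).
In S → P S: P is followed by S, add FIRST(S) \ {ε} = { '/', 'b', 'c' }
In S → b b P: P is at the end, add FOLLOW(S)

The FOLLOW sets referred to above (computed the same way, to a fixed point):
  FOLLOW(S) = { $, '/', 'b', 'c' }

Taking the union: FOLLOW(P) = { $, '/', 'b', 'c' }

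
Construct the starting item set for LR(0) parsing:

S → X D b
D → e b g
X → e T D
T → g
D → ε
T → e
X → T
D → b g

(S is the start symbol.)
{ [S → . X D b], [S' → . S], [T → . e], [T → . g], [X → . T], [X → . e T D] }

First, augment the grammar with S' → S
I₀ = CLOSURE({ [S' → . S] }):
  [S' → . S] has the dot before S: add [S → . X D b]
  [S → . X D b] has the dot before X: add [X → . e T D], [X → . T]
  [X → . T] has the dot before T: add [T → . g], [T → . e]
No further items can be added.

I₀ = { [S → . X D b], [S' → . S], [T → . e], [T → . g], [X → . T], [X → . e T D] }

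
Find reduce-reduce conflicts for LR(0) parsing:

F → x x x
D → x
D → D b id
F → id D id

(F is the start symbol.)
No reduce-reduce conflicts

A reduce-reduce conflict occurs when an LR(0) state has two complete items [A → α .] and [B → β .] — both call for a reduction, and with no lookahead the parser cannot choose between them.

Augment with F' → F and build the canonical LR(0) collection (I0 = CLOSURE({[F' → . F]}), then GOTO on every symbol after a dot until no new states appear). It has 11 states:
  I0: { [F → . id D id], [F → . x x x], [F' → . F] }  — shift
  I1: { [F' → F .] }  — accept
  I2: { [D → . D b id], [D → . x], [F → id . D id] }  — shift
  I3: { [F → x . x x] }  — shift
  I4: { [F → x x . x] }  — shift
  I5: { [F → x x x .] }  — reduce
  I6: { [D → D . b id], [F → id D . id] }  — shift
  I7: { [D → x .] }  — reduce
  I8: { [D → D b . id] }  — shift
  I9: { [F → id D id .] }  — reduce
  I10: { [D → D b id .] }  — reduce

No state contains more than one complete item.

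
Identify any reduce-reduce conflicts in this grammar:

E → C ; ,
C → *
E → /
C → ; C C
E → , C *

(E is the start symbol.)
No reduce-reduce conflicts

A reduce-reduce conflict occurs when an LR(0) state has two complete items [A → α .] and [B → β .] — both call for a reduction, and with no lookahead the parser cannot choose between them.

Augment with E' → E and build the canonical LR(0) collection (I0 = CLOSURE({[E' → . E]}), then GOTO on every symbol after a dot until no new states appear). It has 13 states:
  I0: { [C → . *], [C → . ; C C], [E → . , C *], [E → . /], [E → . C ; ,], [E' → . E] }  — shift
  I1: { [C → * .] }  — reduce
  I2: { [C → . *], [C → . ; C C], [E → , . C *] }  — shift
  I3: { [E → / .] }  — reduce
  I4: { [C → . *], [C → . ; C C], [C → ; . C C] }  — shift
  I5: { [E → C . ; ,] }  — shift
  I6: { [E' → E .] }  — accept
  I7: { [E → C ; . ,] }  — shift
  I8: { [E → C ; , .] }  — reduce
  I9: { [C → . *], [C → . ; C C], [C → ; C . C] }  — shift
  I10: { [C → ; C C .] }  — reduce
  I11: { [E → , C . *] }  — shift
  I12: { [E → , C * .] }  — reduce

No state contains more than one complete item.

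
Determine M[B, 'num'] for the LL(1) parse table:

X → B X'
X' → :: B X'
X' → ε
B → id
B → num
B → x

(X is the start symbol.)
B → num

To find M[B, 'num'], we find productions for B where 'num' is in the predict set (PREDICT(N → α) = (FIRST(α) \ {ε}) ∪ (FOLLOW(N) if α ⇒* ε)).

B → id: PREDICT = { 'id' }
B → num: PREDICT = { 'num' }
  'num' is in predict set, so this production goes in M[B, 'num']
B → x: PREDICT = { 'x' }

M[B, 'num'] = B → num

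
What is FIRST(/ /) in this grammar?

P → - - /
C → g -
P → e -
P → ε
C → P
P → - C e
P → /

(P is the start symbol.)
{ '/' }

To compute FIRST(/ /), process the symbols left to right:
Symbol / is a terminal. Add '/' and stop.
FIRST(/ /) = { '/' }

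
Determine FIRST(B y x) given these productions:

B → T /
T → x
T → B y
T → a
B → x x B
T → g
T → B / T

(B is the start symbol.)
FIRST sets of the non-terminals involved (from the grammar, by fixed-point iteration):
  FIRST(B) = { 'a', 'g', 'x' }

To compute FIRST(B y x), process the symbols left to right:
Symbol B is a non-terminal. Add FIRST(B) \ {ε} = { 'a', 'g', 'x' }
B is not nullable (ε ∉ FIRST(B)), so stop here.
FIRST(B y x) = { 'a', 'g', 'x' }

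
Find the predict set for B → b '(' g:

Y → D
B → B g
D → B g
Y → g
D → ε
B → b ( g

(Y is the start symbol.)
PREDICT(B → b '(' g) = (FIRST(RHS) \ {ε}) ∪ (FOLLOW(B) if ε ∈ FIRST(RHS), i.e. RHS ⇒* ε)
FIRST(b '(' g) = { 'b' }
ε ∉ FIRST(b '(' g), so FOLLOW(B) is not added.
PREDICT(B → b '(' g) = { 'b' }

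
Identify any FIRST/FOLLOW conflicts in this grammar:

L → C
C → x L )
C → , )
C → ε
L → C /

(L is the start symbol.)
A FIRST/FOLLOW conflict occurs when a non-terminal N has a nullable alternative N → β (β ⇒* ε) and another alternative N → α with FIRST(α) ∩ FOLLOW(N) ≠ ∅: on such a lookahead the parser cannot decide between expanding α and letting N vanish via β.

Nullable non-terminals: C, L.
FIRST sets used below: FIRST(C) = { ',', 'x', ε }

C: nullable alternative(s) C → ε; FOLLOW(C) = { $, ')', '/' }
  C → x L ): FIRST \ {ε} = { 'x' } — disjoint from FOLLOW(C)
  C → , ): FIRST \ {ε} = { ',' } — disjoint from FOLLOW(C)
  C → ε: FIRST \ {ε} = { } — this is the only nullable alternative, skip

L: nullable alternative(s) L → C; FOLLOW(L) = { $, ')' }
  L → C: FIRST \ {ε} = { ',', 'x' } — this is the only nullable alternative, skip
  L → C /: FIRST \ {ε} = { ',', '/', 'x' } — disjoint from FOLLOW(L)

No FIRST/FOLLOW conflicts found.

Answer: No FIRST/FOLLOW conflicts.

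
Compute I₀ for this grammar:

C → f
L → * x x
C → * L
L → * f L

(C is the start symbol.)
First, augment the grammar with C' → C
I₀ = CLOSURE({ [C' → . C] }):
  [C' → . C] has the dot before C: add [C → . f], [C → . * L]
No further items can be added.

I₀ = { [C → . * L], [C → . f], [C' → . C] }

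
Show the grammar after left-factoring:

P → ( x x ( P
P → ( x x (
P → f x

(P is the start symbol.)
Left-factoring transforms A → αβ₁ | αβ₂ into A → αA' and A' → β₁ | β₂
(α is the longest common prefix among the alternatives). Repeat until
no nonterminal has two alternatives with a common prefix.

Round 1: P has alternatives sharing prefix '( x x ('. Introduce P': P → ( x x ( P'
  Add: P' → P
  Add: P' → ε

No remaining common prefixes — done.

Resulting grammar:
P → ( x x ( P'
P' → P
P' → ε
P → f x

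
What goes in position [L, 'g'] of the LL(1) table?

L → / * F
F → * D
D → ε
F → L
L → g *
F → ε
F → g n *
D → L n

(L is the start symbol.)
L → g *

To find M[L, 'g'], we find productions for L where 'g' is in the predict set (PREDICT(N → α) = (FIRST(α) \ {ε}) ∪ (FOLLOW(N) if α ⇒* ε)).

L → / * F: PREDICT = { '/' }
L → g *: PREDICT = { 'g' }
  'g' is in predict set, so this production goes in M[L, 'g']

M[L, 'g'] = L → g *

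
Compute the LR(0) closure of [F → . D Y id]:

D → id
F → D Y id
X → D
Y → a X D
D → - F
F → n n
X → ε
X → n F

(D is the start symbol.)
{ [D → . - F], [D → . id], [F → . D Y id] }

Start with: [F → . D Y id]
  [F → . D Y id] has the dot before D: add [D → . id], [D → . - F]
No further items can be added.

CLOSURE = { [D → . - F], [D → . id], [F → . D Y id] }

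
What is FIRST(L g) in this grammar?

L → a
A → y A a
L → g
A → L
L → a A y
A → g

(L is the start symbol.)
{ 'a', 'g' }

FIRST sets of the non-terminals involved (from the grammar, by fixed-point iteration):
  FIRST(L) = { 'a', 'g' }

To compute FIRST(L g), process the symbols left to right:
Symbol L is a non-terminal. Add FIRST(L) \ {ε} = { 'a', 'g' }
L is not nullable (ε ∉ FIRST(L)), so stop here.
FIRST(L g) = { 'a', 'g' }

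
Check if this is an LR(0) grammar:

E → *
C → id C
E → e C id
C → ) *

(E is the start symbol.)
Yes, the grammar is LR(0)

A grammar is LR(0) if no state in the canonical LR(0) collection has:
  - both a shift item (dot before a terminal) and a complete item (shift-reduce conflict), or
  - two or more complete items (reduce-reduce conflict; the accept item [E' → E .] counts as a complete item here).

Augment with E' → E and build the canonical LR(0) collection (I0 = CLOSURE({[E' → . E]}), then GOTO on every symbol after a dot until no new states appear). It has 10 states:
  I0: { [E → . *], [E → . e C id], [E' → . E] }  — shift
  I1: { [E → * .] }  — reduce
  I2: { [E' → E .] }  — accept
  I3: { [C → . ) *], [C → . id C], [E → e . C id] }  — shift
  I4: { [C → ) . *] }  — shift
  I5: { [E → e C . id] }  — shift
  I6: { [C → . ) *], [C → . id C], [C → id . C] }  — shift
  I7: { [C → id C .] }  — reduce
  I8: { [E → e C id .] }  — reduce
  I9: { [C → ) * .] }  — reduce

Every state is either a pure shift/goto state or contains exactly one complete item and nothing to shift — no conflicts. The grammar is LR(0).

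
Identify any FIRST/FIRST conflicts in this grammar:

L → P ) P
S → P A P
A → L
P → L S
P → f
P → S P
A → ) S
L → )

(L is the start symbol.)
A FIRST/FIRST conflict occurs when two productions N → α and N → β for the same non-terminal have FIRST(α) ∩ FIRST(β) ≠ ∅ (with ε ∈ FIRST of a nullable right-hand side, so two nullable alternatives also conflict).

FIRST sets of the non-terminals at (or reachable through a nullable prefix from) the front of some alternative:
  FIRST(P) = { ')', 'f' }
  FIRST(L) = { ')', 'f' }
  FIRST(S) = { ')', 'f' }

Productions for L:
  L → P ) P: FIRST = { ')', 'f' }
  L → ): FIRST = { ')' }
Productions for A:
  A → L: FIRST = { ')', 'f' }
  A → ) S: FIRST = { ')' }
Productions for P:
  P → L S: FIRST = { ')', 'f' }
  P → f: FIRST = { 'f' }
  P → S P: FIRST = { ')', 'f' }
S has only one production, so no FIRST/FIRST conflict is possible there.

Conflict for L: L → P ) P and L → )
  Overlap: { ')' }
Conflict for A: A → L and A → ) S
  Overlap: { ')' }
Conflict for P: P → L S and P → f
  Overlap: { 'f' }
Conflict for P: P → L S and P → S P
  Overlap: { ')', 'f' }
Conflict for P: P → f and P → S P
  Overlap: { 'f' }

Answer: Yes. L → P ')' P / L → ')' on { ')' }; A → L / A → ')' S on { ')' }; P → L S / P → f on { 'f' }; P → L S / P → S P on { ')', 'f' }; P → f / P → S P on { 'f' }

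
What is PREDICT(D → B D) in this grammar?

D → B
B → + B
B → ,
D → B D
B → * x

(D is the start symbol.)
{ '*', '+', ',' }

PREDICT(D → B D) = (FIRST(RHS) \ {ε}) ∪ (FOLLOW(D) if ε ∈ FIRST(RHS), i.e. RHS ⇒* ε)
FIRST(B) = { '*', '+', ',' }
FIRST(B D) = { '*', '+', ',' }
ε ∉ FIRST(B D), so FOLLOW(D) is not added.
PREDICT(D → B D) = { '*', '+', ',' }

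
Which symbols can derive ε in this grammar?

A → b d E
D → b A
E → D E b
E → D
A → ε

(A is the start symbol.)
{ 'A' }

A non-terminal is nullable if it can derive ε (the empty string): either it has an ε-production, or it has a production whose right-hand side consists entirely of nullable non-terminals.

ε-productions: A → ε
So A is immediately nullable.
No further non-terminal can be added: every production for the remaining non-terminals contains a terminal or a non-nullable non-terminal.
Nullable = { 'A' }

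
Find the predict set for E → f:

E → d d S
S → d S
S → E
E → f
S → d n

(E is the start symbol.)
{ 'f' }

PREDICT(E → f) = (FIRST(RHS) \ {ε}) ∪ (FOLLOW(E) if ε ∈ FIRST(RHS), i.e. RHS ⇒* ε)
FIRST(f) = { 'f' }
ε ∉ FIRST(f), so FOLLOW(E) is not added.
PREDICT(E → f) = { 'f' }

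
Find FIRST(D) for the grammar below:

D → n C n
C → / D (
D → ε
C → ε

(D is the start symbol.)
To compute FIRST(D), examine every production with D on the left-hand side, reading each right-hand side left to right until a non-nullable symbol is reached.

From D → n C n:
  - n is a terminal: add 'n' and stop
From D → ε:
  - ε-production, so ε ∈ FIRST(D)

Collecting: FIRST(D) = { 'n', ε }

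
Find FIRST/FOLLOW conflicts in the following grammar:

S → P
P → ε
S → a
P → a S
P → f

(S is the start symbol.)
A FIRST/FOLLOW conflict occurs when a non-terminal N has a nullable alternative N → β (β ⇒* ε) and another alternative N → α with FIRST(α) ∩ FOLLOW(N) ≠ ∅: on such a lookahead the parser cannot decide between expanding α and letting N vanish via β.

Nullable non-terminals: P, S.
FIRST sets used below: FIRST(P) = { 'a', 'f', ε }

P: nullable alternative(s) P → ε; FOLLOW(P) = { $ }
  P → ε: FIRST \ {ε} = { } — this is the only nullable alternative, skip
  P → a S: FIRST \ {ε} = { 'a' } — disjoint from FOLLOW(P)
  P → f: FIRST \ {ε} = { 'f' } — disjoint from FOLLOW(P)

S: nullable alternative(s) S → P; FOLLOW(S) = { $ }
  S → P: FIRST \ {ε} = { 'a', 'f' } — this is the only nullable alternative, skip
  S → a: FIRST \ {ε} = { 'a' } — disjoint from FOLLOW(S)

No FIRST/FOLLOW conflicts found.

Answer: No FIRST/FOLLOW conflicts.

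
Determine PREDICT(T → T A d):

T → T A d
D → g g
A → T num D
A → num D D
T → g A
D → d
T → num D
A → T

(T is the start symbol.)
{ 'g', 'num' }

PREDICT(T → T A d) = (FIRST(RHS) \ {ε}) ∪ (FOLLOW(T) if ε ∈ FIRST(RHS), i.e. RHS ⇒* ε)
FIRST(T) = { 'g', 'num' }
FIRST(T A d) = { 'g', 'num' }
ε ∉ FIRST(T A d), so FOLLOW(T) is not added.
PREDICT(T → T A d) = { 'g', 'num' }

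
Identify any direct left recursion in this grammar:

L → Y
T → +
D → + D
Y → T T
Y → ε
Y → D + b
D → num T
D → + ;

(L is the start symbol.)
Direct left recursion occurs when N → N α for some non-terminal N (the right-hand side begins with the left-hand side itself).

L → Y: starts with Y
T → +: starts with '+'
D → + D: starts with '+'
Y → T T: starts with T
Y → ε: starts with ε
Y → D + b: starts with D
D → num T: starts with num
D → + ;: starts with '+'

No direct left recursion found.

Answer: No direct left recursion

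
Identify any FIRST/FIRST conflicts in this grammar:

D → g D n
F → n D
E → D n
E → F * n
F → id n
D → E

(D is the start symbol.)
FIRST sets of the non-terminals at (or reachable through a nullable prefix from) the front of some alternative:
  FIRST(E) = { 'g', 'id', 'n' }
  FIRST(D) = { 'g', 'id', 'n' }
  FIRST(F) = { 'id', 'n' }

Productions for D:
  D → g D n: FIRST = { 'g' }
  D → E: FIRST = { 'g', 'id', 'n' }
Productions for F:
  F → n D: FIRST = { 'n' }
  F → id n: FIRST = { 'id' }
Productions for E:
  E → D n: FIRST = { 'g', 'id', 'n' }
  E → F * n: FIRST = { 'id', 'n' }

Conflict for D: D → g D n and D → E
  Overlap: { 'g' }
Conflict for E: E → D n and E → F * n
  Overlap: { 'id', 'n' }

Answer: Yes. D → g D n / D → E on { 'g' }; E → D n / E → F '*' n on { 'id', 'n' }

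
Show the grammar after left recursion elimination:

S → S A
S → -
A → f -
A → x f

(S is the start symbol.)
S is directly left-recursive. The standard transformation for
  A → A α₁ | ... | A α_m | β₁ | ... | β_n
is
  A  → β₁ A' | ... | β_n A'
  A' → α₁ A' | ... | α_m A' | ε

S → - becomes S → - S'
S → S A becomes S' → A S'
Add S' → ε

Productions for other non-terminals are unchanged:
  A → f -
  A → x f

Resulting grammar:
S → - S'
S' → A S'
S' → ε
A → f -
A → x f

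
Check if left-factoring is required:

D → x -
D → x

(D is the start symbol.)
Yes, D has productions with common prefix 'x'

Left-factoring is needed when two productions for the same non-terminal
share a common prefix on the right-hand side.

Productions for D:
  D → x -
  D → x

Found common prefix 'x' in productions for D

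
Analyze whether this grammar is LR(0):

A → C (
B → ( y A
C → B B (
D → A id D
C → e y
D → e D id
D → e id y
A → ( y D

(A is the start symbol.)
A grammar is LR(0) if no state in the canonical LR(0) collection has:
  - both a shift item (dot before a terminal) and a complete item (shift-reduce conflict), or
  - two or more complete items (reduce-reduce conflict; the accept item [A' → A .] counts as a complete item here).

Augment with A' → A and build the canonical LR(0) collection (I0 = CLOSURE({[A' → . A]}), then GOTO on every symbol after a dot until no new states appear). It has 24 states:
  I0: { [A → . ( y D], [A → . C (], [A' → . A], [B → . ( y A], [C → . B B (], [C → . e y] }  — shift
  I1: { [A → ( . y D], [B → ( . y A] }  — shift
  I2: { [A' → A .] }  — accept
  I3: { [B → . ( y A], [C → B . B (] }  — shift
  I4: { [A → C . (] }  — shift
  I5: { [C → e . y] }  — shift
  I6: { [C → e y .] }  — reduce
  I7: { [A → C ( .] }  — reduce
  I8: { [B → ( . y A] }  — shift
  I9: { [C → B B . (] }  — shift
  I10: { [C → B B ( .] }  — reduce
  I11: { [A → . ( y D], [A → . C (], [B → ( y . A], [B → . ( y A], [C → . B B (], [C → . e y] }  — shift
  I12: { [B → ( y A .] }  — reduce
  I13: { [A → ( y . D], [A → . ( y D], [A → . C (], [B → ( y . A], [B → . ( y A], [C → . B B (], [C → . e y], [D → . A id D], [D → . e D id], [D → . e id y] }  — shift
  I14: { [B → ( y A .], [D → A . id D] }  — shift, reduce
  I15: { [A → ( y D .] }  — reduce
  I16: { [A → . ( y D], [A → . C (], [B → . ( y A], [C → . B B (], [C → . e y], [C → e . y], [D → . A id D], [D → . e D id], [D → . e id y], [D → e . D id], [D → e . id y] }  — shift
  I17: { [D → A . id D] }  — shift
  I18: { [D → e D . id] }  — shift
  I19: { [D → e id . y] }  — shift
  I20: { [D → e id y .] }  — reduce
  I21: { [D → e D id .] }  — reduce
  I22: { [A → . ( y D], [A → . C (], [B → . ( y A], [C → . B B (], [C → . e y], [D → . A id D], [D → . e D id], [D → . e id y], [D → A id . D] }  — shift
  I23: { [D → A id D .] }  — reduce

Conflict in state I14:
  Shift-reduce conflict between [B → ( y A .] and [D → A . id D]
So the grammar is NOT LR(0).

Answer: No. Shift-reduce conflict between [B → ( y A .] and [D → A . id D]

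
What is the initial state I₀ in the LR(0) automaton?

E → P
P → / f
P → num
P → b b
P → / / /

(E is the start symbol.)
First, augment the grammar with E' → E
I₀ = CLOSURE({ [E' → . E] }):
  [E' → . E] has the dot before E: add [E → . P]
  [E → . P] has the dot before P: add [P → . / f], [P → . num], [P → . b b], [P → . / / /]
No further items can be added.

I₀ = { [E → . P], [E' → . E], [P → . / / /], [P → . / f], [P → . b b], [P → . num] }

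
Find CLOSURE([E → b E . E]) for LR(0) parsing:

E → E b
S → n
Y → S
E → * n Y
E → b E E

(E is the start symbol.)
To compute CLOSURE, for each item [A → α.Bβ] where B is a non-terminal, add [B → .γ] for all productions B → γ; repeat for the newly added items until nothing changes.

Start with: [E → b E . E]
  [E → b E . E] has the dot before E: add [E → . E b], [E → . * n Y], [E → . b E E]
No further items can be added.

CLOSURE = { [E → . * n Y], [E → . E b], [E → . b E E], [E → b E . E] }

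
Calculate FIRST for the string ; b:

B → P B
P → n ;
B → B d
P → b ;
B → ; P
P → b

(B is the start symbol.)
To compute FIRST(; b), process the symbols left to right:
Symbol ; is a terminal. Add ';' and stop.
FIRST(; b) = { ';' }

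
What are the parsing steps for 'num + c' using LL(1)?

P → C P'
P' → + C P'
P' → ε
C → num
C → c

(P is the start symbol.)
Stack is shown with the top on the left.

Stack     Input      Action
---------------------------
P $       num + c $  output P → C P'
C P' $    num + c $  output C → num
num P' $  num + c $  match 'num'
P' $      + c $      output P' → + C P'
+ C P' $  + c $      match '+'
C P' $    c $        output C → c
c P' $    c $        match 'c'
P' $      $          output P' → ε
$         $          accept

The string is accepted.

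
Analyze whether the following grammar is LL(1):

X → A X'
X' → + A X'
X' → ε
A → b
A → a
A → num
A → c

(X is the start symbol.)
Yes, the grammar is LL(1).

A grammar is LL(1) if for each non-terminal N with multiple productions, the predict sets of those productions are pairwise disjoint, where PREDICT(N → α) = (FIRST(α) \ {ε}) ∪ (FOLLOW(N) if α ⇒* ε).

Relevant sets:
  FOLLOW(X') = { $ }

For X':
  PREDICT(X' → '+' A X') = { '+' }
  PREDICT(X' → ε) = { $ }
For A:
  PREDICT(A → b) = { 'b' }
  PREDICT(A → a) = { 'a' }
  PREDICT(A → num) = { 'num' }
  PREDICT(A → c) = { 'c' }
X has a single production, so nothing to check there.

All predict sets are disjoint. The grammar IS LL(1).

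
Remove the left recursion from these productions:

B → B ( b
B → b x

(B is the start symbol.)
B → b x B'
B' → ( b B'
B' → ε

B is directly left-recursive. The standard transformation for
  A → A α₁ | ... | A α_m | β₁ | ... | β_n
is
  A  → β₁ A' | ... | β_n A'
  A' → α₁ A' | ... | α_m A' | ε

B → b x becomes B → b x B'
B → B ( b becomes B' → ( b B'
Add B' → ε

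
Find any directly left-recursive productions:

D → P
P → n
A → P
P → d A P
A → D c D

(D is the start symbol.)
No direct left recursion

Direct left recursion occurs when N → N α for some non-terminal N (the right-hand side begins with the left-hand side itself).

D → P: starts with P
P → n: starts with n
A → P: starts with P
P → d A P: starts with d
A → D c D: starts with D

No direct left recursion found.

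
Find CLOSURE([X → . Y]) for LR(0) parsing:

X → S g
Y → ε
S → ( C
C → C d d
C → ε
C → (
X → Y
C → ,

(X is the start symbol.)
To compute CLOSURE, for each item [A → α.Bβ] where B is a non-terminal, add [B → .γ] for all productions B → γ; repeat for the newly added items until nothing changes.

Start with: [X → . Y]
  [X → . Y] has the dot before Y: add [Y → .]
No further items can be added.

CLOSURE = { [X → . Y], [Y → .] }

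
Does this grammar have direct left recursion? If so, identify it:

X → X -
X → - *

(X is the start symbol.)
Yes, X is left-recursive

X → X -: LEFT RECURSIVE (starts with X)
X → - *: starts with '-'

The grammar has direct left recursion on: X.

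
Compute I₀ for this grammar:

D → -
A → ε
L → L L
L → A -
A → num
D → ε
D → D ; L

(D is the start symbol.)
First, augment the grammar with D' → D
I₀ = CLOSURE({ [D' → . D] }):
  [D' → . D] has the dot before D: add [D → . -], [D → .], [D → . D ; L]
No further items can be added.

I₀ = { [D → . -], [D → . D ; L], [D → .], [D' → . D] }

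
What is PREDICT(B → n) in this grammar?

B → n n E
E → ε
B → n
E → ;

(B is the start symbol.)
PREDICT(B → n) = (FIRST(RHS) \ {ε}) ∪ (FOLLOW(B) if ε ∈ FIRST(RHS), i.e. RHS ⇒* ε)
FIRST(n) = { 'n' }
ε ∉ FIRST(n), so FOLLOW(B) is not added.
PREDICT(B → n) = { 'n' }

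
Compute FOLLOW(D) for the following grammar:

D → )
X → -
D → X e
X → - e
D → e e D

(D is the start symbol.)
To compute FOLLOW(D), find every occurrence of D on a right-hand side N → α D β: add FIRST(β) \ {ε}, and if β is empty or nullable also add FOLLOW(N). Iterate to a fixed point.

D is the start symbol, so $ ∈ FOLLOW(D).
In D → e e D: D is at the end; this adds FOLLOW(D) to itself — nothing new

Taking the union: FOLLOW(D) = { $ }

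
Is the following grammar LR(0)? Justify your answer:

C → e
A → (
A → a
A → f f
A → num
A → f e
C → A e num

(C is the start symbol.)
Augment with C' → C and build the canonical LR(0) collection (I0 = CLOSURE({[C' → . C]}), then GOTO on every symbol after a dot until no new states appear). It has 12 states:
  I0: { [A → . (], [A → . a], [A → . f e], [A → . f f], [A → . num], [C → . A e num], [C → . e], [C' → . C] }  — shift
  I1: { [A → ( .] }  — reduce
  I2: { [C → A . e num] }  — shift
  I3: { [C' → C .] }  — accept
  I4: { [A → a .] }  — reduce
  I5: { [C → e .] }  — reduce
  I6: { [A → f . e], [A → f . f] }  — shift
  I7: { [A → num .] }  — reduce
  I8: { [A → f e .] }  — reduce
  I9: { [A → f f .] }  — reduce
  I10: { [C → A e . num] }  — shift
  I11: { [C → A e num .] }  — reduce

Every state is either a pure shift/goto state or contains exactly one complete item and nothing to shift — no conflicts. The grammar is LR(0).

Answer: Yes, the grammar is LR(0)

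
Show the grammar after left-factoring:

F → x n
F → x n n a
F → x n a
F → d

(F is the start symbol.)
F → x n F'
F' → ε
F' → n a
F' → a
F → d

Left-factoring transforms A → αβ₁ | αβ₂ into A → αA' and A' → β₁ | β₂
(α is the longest common prefix among the alternatives). Repeat until
no nonterminal has two alternatives with a common prefix.

Round 1: F has alternatives sharing prefix 'x n'. Introduce F': F → x n F'
  Add: F' → ε
  Add: F' → n a
  Add: F' → a

No remaining common prefixes — done.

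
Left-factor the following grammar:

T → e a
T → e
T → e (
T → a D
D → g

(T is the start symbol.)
Left-factoring transforms A → αβ₁ | αβ₂ into A → αA' and A' → β₁ | β₂
(α is the longest common prefix among the alternatives). Repeat until
no nonterminal has two alternatives with a common prefix.

Round 1: T has alternatives sharing prefix 'e'. Introduce T': T → e T'
  Add: T' → a
  Add: T' → ε
  Add: T' → (

No remaining common prefixes — done.

Resulting grammar:
T → e T'
T' → a
T' → ε
T' → (
T → a D
D → g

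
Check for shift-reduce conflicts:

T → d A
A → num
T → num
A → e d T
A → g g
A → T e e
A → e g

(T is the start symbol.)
Augment with T' → T and build the canonical LR(0) collection (I0 = CLOSURE({[T' → . T]}), then GOTO on every symbol after a dot until no new states appear). It has 15 states:
  I0: { [T → . d A], [T → . num], [T' → . T] }  — shift
  I1: { [T' → T .] }  — accept
  I2: { [A → . T e e], [A → . e d T], [A → . e g], [A → . g g], [A → . num], [T → . d A], [T → . num], [T → d . A] }  — shift
  I3: { [T → num .] }  — reduce
  I4: { [T → d A .] }  — reduce
  I5: { [A → T . e e] }  — shift
  I6: { [A → e . d T], [A → e . g] }  — shift
  I7: { [A → g . g] }  — shift
  I8: { [A → num .], [T → num .] }  — 2 reduces
  I9: { [A → g g .] }  — reduce
  I10: { [A → e d . T], [T → . d A], [T → . num] }  — shift
  I11: { [A → e g .] }  — reduce
  I12: { [A → e d T .] }  — reduce
  I13: { [A → T e . e] }  — shift
  I14: { [A → T e e .] }  — reduce

No state contains both a complete item and a shift item.

Answer: No shift-reduce conflicts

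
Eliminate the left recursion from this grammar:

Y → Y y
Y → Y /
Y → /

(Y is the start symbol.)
Y is directly left-recursive. The standard transformation for
  A → A α₁ | ... | A α_m | β₁ | ... | β_n
is
  A  → β₁ A' | ... | β_n A'
  A' → α₁ A' | ... | α_m A' | ε

Y → / becomes Y → / Y'
Y → Y y becomes Y' → y Y'
Y → Y / becomes Y' → / Y'
Add Y' → ε

Resulting grammar:
Y → / Y'
Y' → y Y'
Y' → / Y'
Y' → ε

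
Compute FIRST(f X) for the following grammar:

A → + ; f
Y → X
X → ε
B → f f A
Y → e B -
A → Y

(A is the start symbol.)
To compute FIRST(f X), process the symbols left to right:
Symbol f is a terminal. Add 'f' and stop.
FIRST(f X) = { 'f' }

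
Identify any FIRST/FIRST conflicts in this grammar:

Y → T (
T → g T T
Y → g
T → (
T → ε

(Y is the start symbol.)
FIRST sets of the non-terminals at (or reachable through a nullable prefix from) the front of some alternative:
  FIRST(T) = { '(', 'g', ε }

Productions for Y:
  Y → T (: FIRST = { '(', 'g' }
  Y → g: FIRST = { 'g' }
Productions for T:
  T → g T T: FIRST = { 'g' }
  T → (: FIRST = { '(' }
  T → ε: FIRST = { ε }

Conflict for Y: Y → T ( and Y → g
  Overlap: { 'g' }

Answer: Yes. Y → T '(' / Y → g on { 'g' }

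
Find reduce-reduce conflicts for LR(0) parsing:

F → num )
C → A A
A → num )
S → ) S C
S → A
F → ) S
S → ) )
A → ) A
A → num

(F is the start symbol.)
Augment with F' → F and build the canonical LR(0) collection (I0 = CLOSURE({[F' → . F]}), then GOTO on every symbol after a dot until no new states appear). It has 18 states:
  I0: { [F → . ) S], [F → . num )], [F' → . F] }  — shift
  I1: { [A → . ) A], [A → . num )], [A → . num], [F → ) . S], [S → . ) )], [S → . ) S C], [S → . A] }  — shift
  I2: { [F' → F .] }  — accept
  I3: { [F → num . )] }  — shift
  I4: { [F → num ) .] }  — reduce
  I5: { [A → ) . A], [A → . ) A], [A → . num )], [A → . num], [S → ) . )], [S → ) . S C], [S → . ) )], [S → . ) S C], [S → . A] }  — shift
  I6: { [S → A .] }  — reduce
  I7: { [F → ) S .] }  — reduce
  I8: { [A → num . )], [A → num .] }  — shift, reduce
  I9: { [A → num ) .] }  — reduce
  I10: { [A → ) . A], [A → . ) A], [A → . num )], [A → . num], [S → ) ) .], [S → ) . )], [S → ) . S C], [S → . ) )], [S → . ) S C], [S → . A] }  — shift, reduce
  I11: { [A → ) A .], [S → A .] }  — 2 reduces
  I12: { [A → . ) A], [A → . num )], [A → . num], [C → . A A], [S → ) S . C] }  — shift
  I13: { [A → ) . A], [A → . ) A], [A → . num )], [A → . num] }  — shift
  I14: { [A → . ) A], [A → . num )], [A → . num], [C → A . A] }  — shift
  I15: { [S → ) S C .] }  — reduce
  I16: { [C → A A .] }  — reduce
  I17: { [A → ) A .] }  — reduce

I11 contains complete items [A → ) A .], [S → A .] — reduce-reduce conflict.

Answer: Yes — I11: [A → ) A .] vs [S → A .]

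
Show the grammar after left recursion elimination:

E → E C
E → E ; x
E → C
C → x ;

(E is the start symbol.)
E is directly left-recursive. The standard transformation for
  A → A α₁ | ... | A α_m | β₁ | ... | β_n
is
  A  → β₁ A' | ... | β_n A'
  A' → α₁ A' | ... | α_m A' | ε

E → C becomes E → C E'
E → E C becomes E' → C E'
E → E ; x becomes E' → ; x E'
Add E' → ε

Productions for other non-terminals are unchanged:
  C → x ;

Resulting grammar:
E → C E'
E' → C E'
E' → ; x E'
E' → ε
C → x ;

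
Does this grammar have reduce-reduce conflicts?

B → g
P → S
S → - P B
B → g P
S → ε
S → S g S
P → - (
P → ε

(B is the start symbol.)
Yes — I2: [B → g .] vs [P → .]; I3: [P → .] vs [S → .]; I7: [P → .] vs [S → .]

Augment with B' → B and build the canonical LR(0) collection (I0 = CLOSURE({[B' → . B]}), then GOTO on every symbol after a dot until no new states appear). It has 12 states:
  I0: { [B → . g P], [B → . g], [B' → . B] }  — shift
  I1: { [B' → B .] }  — accept
  I2: { [B → g . P], [B → g .], [P → . - (], [P → . S], [P → .], [S → . - P B], [S → . S g S], [S → .] }  — shift, 3 reduces
  I3: { [P → - . (], [P → . - (], [P → . S], [P → .], [S → - . P B], [S → . - P B], [S → . S g S], [S → .] }  — shift, 2 reduces
  I4: { [B → g P .] }  — reduce
  I5: { [P → S .], [S → S . g S] }  — shift, reduce
  I6: { [S → . - P B], [S → . S g S], [S → .], [S → S g . S] }  — shift, reduce
  I7: { [P → . - (], [P → . S], [P → .], [S → - . P B], [S → . - P B], [S → . S g S], [S → .] }  — shift, 2 reduces
  I8: { [S → S . g S], [S → S g S .] }  — shift, reduce
  I9: { [B → . g P], [B → . g], [S → - P . B] }  — shift
  I10: { [S → - P B .] }  — reduce
  I11: { [P → - ( .] }  — reduce

I2 contains complete items [B → g .], [P → .], [S → .] — reduce-reduce conflict.
I3 contains complete items [P → .], [S → .] — reduce-reduce conflict.
I7 contains complete items [P → .], [S → .] — reduce-reduce conflict.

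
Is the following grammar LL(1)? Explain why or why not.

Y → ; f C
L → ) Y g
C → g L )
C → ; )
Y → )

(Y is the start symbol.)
Yes, the grammar is LL(1).

A grammar is LL(1) if for each non-terminal N with multiple productions, the predict sets of those productions are pairwise disjoint, where PREDICT(N → α) = (FIRST(α) \ {ε}) ∪ (FOLLOW(N) if α ⇒* ε).

For Y:
  PREDICT(Y → ';' f C) = { ';' }
  PREDICT(Y → ')') = { ')' }
For C:
  PREDICT(C → g L ')') = { 'g' }
  PREDICT(C → ';' ')') = { ';' }
L has a single production, so nothing to check there.

All predict sets are disjoint. The grammar IS LL(1).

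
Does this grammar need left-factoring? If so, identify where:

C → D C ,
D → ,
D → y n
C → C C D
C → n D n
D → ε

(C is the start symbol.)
Left-factoring is needed when two productions for the same non-terminal
share a common prefix on the right-hand side.

Productions for C:
  C → D C ,
  C → C C D
  C → n D n
Productions for D:
  D → ,
  D → y n
  D → ε

No common prefixes found.

Answer: No, left-factoring is not needed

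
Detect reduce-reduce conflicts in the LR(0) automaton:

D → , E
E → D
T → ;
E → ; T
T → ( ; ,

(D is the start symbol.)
No reduce-reduce conflicts

A reduce-reduce conflict occurs when an LR(0) state has two complete items [A → α .] and [B → β .] — both call for a reduction, and with no lookahead the parser cannot choose between them.

Augment with D' → D and build the canonical LR(0) collection (I0 = CLOSURE({[D' → . D]}), then GOTO on every symbol after a dot until no new states appear). It has 11 states:
  I0: { [D → . , E], [D' → . D] }  — shift
  I1: { [D → , . E], [D → . , E], [E → . ; T], [E → . D] }  — shift
  I2: { [D' → D .] }  — accept
  I3: { [E → ; . T], [T → . ( ; ,], [T → . ;] }  — shift
  I4: { [E → D .] }  — reduce
  I5: { [D → , E .] }  — reduce
  I6: { [T → ( . ; ,] }  — shift
  I7: { [T → ; .] }  — reduce
  I8: { [E → ; T .] }  — reduce
  I9: { [T → ( ; . ,] }  — shift
  I10: { [T → ( ; , .] }  — reduce

No state contains more than one complete item.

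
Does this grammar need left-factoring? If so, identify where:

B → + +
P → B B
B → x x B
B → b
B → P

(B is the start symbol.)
Left-factoring is needed when two productions for the same non-terminal
share a common prefix on the right-hand side.

Productions for B:
  B → + +
  B → x x B
  B → b
  B → P

No common prefixes found.

Answer: No, left-factoring is not needed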